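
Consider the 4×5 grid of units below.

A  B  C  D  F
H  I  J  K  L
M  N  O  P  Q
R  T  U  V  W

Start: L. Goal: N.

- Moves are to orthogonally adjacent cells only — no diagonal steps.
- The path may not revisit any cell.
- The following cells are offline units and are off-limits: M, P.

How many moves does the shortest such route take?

The Manhattan distance from L to N is |2−3| + |5−2| = 4, so at least 4 moves are needed.
A route of 4 moves achieves this: L → K → J → O → N.
Since 4 matches the lower bound, it is optimal.

4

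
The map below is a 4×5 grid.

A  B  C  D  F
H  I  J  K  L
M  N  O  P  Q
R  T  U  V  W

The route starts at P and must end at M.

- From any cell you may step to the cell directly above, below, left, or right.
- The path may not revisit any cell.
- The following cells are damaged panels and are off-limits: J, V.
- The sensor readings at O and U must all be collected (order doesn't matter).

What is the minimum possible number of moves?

Any route passes through O and U in some order between P and M. Summing Manhattan distances along each leg and taking the cheapest ordering (P → O → U → M) gives a lower bound of 1 + 1 + 3 = 5 moves.
A route of 5 moves achieves this: P → O → U → T → N → M.
Since 5 matches the lower bound, it is optimal.

5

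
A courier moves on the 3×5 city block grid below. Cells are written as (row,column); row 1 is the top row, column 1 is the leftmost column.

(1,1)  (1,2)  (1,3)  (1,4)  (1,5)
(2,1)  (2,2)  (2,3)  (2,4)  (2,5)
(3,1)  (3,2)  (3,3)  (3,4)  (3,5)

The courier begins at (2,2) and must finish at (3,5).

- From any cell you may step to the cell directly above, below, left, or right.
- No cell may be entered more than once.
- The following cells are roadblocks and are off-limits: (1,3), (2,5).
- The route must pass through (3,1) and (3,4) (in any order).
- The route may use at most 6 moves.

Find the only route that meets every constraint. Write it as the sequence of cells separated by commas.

(2,2), (2,1), (3,1), (3,2), (3,3), (3,4), (3,5)

Any route must reach (3,1) and (3,4) and still end at (3,5) within 6 moves, so the order of the required stops is forced.
Route from (2,2): left to (2,1), down to (3,1), 4× right (reaching (3,5)) — 6 moves in all.
Check: all required cells visited; 6 ≤ 6 moves.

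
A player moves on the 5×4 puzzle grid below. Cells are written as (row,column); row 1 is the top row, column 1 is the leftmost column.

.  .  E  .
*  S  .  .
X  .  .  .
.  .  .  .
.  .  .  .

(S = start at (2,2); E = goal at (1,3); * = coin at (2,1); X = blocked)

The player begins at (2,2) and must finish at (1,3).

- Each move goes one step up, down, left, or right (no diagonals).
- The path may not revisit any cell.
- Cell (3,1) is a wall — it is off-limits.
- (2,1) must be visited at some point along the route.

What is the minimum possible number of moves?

Any route passes through (2,1) somewhere between (2,2) and (1,3). Summing Manhattan distances along the two legs ((2,2) → (2,1) → (1,3)) gives a lower bound of 1 + 3 = 4 moves.
A route of 4 moves achieves this: (2,2) → (2,1) → (1,1) → (1,2) → (1,3).
Since 4 matches the lower bound, it is optimal.

4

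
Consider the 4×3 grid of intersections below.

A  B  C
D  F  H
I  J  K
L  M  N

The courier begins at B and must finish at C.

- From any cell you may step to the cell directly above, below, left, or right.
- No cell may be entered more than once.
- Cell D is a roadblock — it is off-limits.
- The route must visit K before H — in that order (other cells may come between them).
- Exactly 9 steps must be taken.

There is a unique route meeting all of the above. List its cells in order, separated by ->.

The waypoints must appear in the order K, H, with no cell reused.
Route from B: down 2 to J, left 1 to I, down 1 to L, right 2 to N, up 3 to C — 9 moves in all.
Check: order respected (K at step 7, H at step 8); 9 moves as required.

B -> F -> J -> I -> L -> M -> N -> K -> H -> C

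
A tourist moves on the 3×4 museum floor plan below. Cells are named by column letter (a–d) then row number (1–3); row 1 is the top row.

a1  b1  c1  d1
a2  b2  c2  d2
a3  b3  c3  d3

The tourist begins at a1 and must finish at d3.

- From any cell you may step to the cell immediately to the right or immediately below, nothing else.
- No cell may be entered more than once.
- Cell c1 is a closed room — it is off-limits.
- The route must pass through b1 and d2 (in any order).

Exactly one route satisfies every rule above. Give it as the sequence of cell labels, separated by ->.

Moves only go right or down, so the column and row indices never decrease.
Route from a1: right to b1, down to b2, 2× right (reaching d2), down to d3 — 5 moves in all.
Check: all required cells visited.

a1 -> b1 -> b2 -> c2 -> d2 -> d3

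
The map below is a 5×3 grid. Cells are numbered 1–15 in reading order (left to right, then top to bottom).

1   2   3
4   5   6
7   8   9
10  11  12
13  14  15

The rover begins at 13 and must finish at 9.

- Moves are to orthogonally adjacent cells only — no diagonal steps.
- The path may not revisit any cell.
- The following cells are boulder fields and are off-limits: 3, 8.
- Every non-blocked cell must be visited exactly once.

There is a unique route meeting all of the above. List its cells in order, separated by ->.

Need to visit all 13 open cells exactly once, starting at 13 and ending at 9.
Cell 7 has only two open neighbours (4 and 10), so the path must pass straight through it: one of those is the cell it's entered from and the other is where it exits.
Route from 13: 2× right (reaching 15), up to 12, 2× left (reaching 10), 3× up (reaching 1), right to 2, down to 5, right to 6, down to 9 — 12 moves in all.
Check: all 13 open cells covered.

13 -> 14 -> 15 -> 12 -> 11 -> 10 -> 7 -> 4 -> 1 -> 2 -> 5 -> 6 -> 9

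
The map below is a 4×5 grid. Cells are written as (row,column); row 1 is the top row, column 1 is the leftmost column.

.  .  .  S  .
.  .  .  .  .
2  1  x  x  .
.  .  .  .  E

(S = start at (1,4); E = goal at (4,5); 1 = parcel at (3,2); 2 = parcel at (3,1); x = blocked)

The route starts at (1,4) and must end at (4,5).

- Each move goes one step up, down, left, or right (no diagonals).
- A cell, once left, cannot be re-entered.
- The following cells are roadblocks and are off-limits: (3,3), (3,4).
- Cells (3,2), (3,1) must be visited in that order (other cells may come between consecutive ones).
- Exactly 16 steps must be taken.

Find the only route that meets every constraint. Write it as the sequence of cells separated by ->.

(1,4) -> (1,5) -> (2,5) -> (2,4) -> (2,3) -> (1,3) -> (1,2) -> (1,1) -> (2,1) -> (2,2) -> (3,2) -> (3,1) -> (4,1) -> (4,2) -> (4,3) -> (4,4) -> (4,5)

The waypoints must appear in the order (3,2), (3,1), with no cell reused.
Route from (1,4): right 1 to (1,5), down 1 to (2,5), left 2 to (2,3), up 1 to (1,3), left 2 to (1,1), down 1 to (2,1), right 1 to (2,2), down 1 to (3,2), left 1 to (3,1), down 1 to (4,1), right 4 to (4,5) — 16 moves in all.
Check: order respected (1 at step 10, 2 at step 11); 16 moves as required.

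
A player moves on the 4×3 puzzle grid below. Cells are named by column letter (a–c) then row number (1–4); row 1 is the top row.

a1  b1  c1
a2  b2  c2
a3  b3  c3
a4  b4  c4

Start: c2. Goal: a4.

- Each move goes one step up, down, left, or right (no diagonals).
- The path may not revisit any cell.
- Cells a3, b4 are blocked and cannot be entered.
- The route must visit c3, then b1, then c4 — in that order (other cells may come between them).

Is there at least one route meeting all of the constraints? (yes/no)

no

The blocked cells wall a4 off from c2 completely — no sequence of moves reaches it at all, so no route can satisfy the rules.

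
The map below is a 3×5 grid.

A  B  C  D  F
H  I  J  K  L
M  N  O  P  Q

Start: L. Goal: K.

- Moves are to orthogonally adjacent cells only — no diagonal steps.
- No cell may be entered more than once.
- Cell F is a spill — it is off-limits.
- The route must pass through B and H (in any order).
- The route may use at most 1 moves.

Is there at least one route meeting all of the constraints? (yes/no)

no

Even ignoring the no-revisit rule, getting from L to K, taking the cheapest ordering L → H → B → K needs at least 4 + 2 + 3 = 9 moves (Manhattan distance per leg), which exceeds the 1-move limit.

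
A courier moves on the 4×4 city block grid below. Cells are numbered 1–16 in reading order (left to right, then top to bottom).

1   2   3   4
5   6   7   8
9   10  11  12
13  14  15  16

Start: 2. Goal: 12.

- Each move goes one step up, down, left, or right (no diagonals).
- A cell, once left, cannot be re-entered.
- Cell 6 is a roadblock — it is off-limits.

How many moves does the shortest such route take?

The Manhattan distance from 2 to 12 is |1−3| + |2−4| = 4, so at least 4 moves are needed.
A route of 4 moves achieves this: 2 → 3 → 7 → 11 → 12.
Since 4 matches the lower bound, it is optimal.

4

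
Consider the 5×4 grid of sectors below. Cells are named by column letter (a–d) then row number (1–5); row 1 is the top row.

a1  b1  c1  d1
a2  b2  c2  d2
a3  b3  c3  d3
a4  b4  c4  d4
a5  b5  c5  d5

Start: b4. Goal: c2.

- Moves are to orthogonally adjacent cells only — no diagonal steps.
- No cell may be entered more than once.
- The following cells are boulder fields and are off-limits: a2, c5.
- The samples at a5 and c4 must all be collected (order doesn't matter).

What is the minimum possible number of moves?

11

Any route passes through a5 and c4 in some order between b4 and c2. Summing Manhattan distances along each leg and taking the cheapest ordering (b4 → a5 → c4 → c2) gives a lower bound of 2 + 3 + 2 = 7 moves.
The shortest route satisfying every rule uses 11 moves: b4 → b5 → a5 → a4 → a3 → b3 → c3 → c4 → d4 → d3 → d2 → c2.
The bound of 7 isn't tight here; checking systematically, no route of length 7 through 10 satisfies every constraint (on a 4-connected grid the length of any start-to-goal walk has the same parity as the Manhattan bound, so only lengths 7, 9, 11, … need checking), so 11 is the minimum.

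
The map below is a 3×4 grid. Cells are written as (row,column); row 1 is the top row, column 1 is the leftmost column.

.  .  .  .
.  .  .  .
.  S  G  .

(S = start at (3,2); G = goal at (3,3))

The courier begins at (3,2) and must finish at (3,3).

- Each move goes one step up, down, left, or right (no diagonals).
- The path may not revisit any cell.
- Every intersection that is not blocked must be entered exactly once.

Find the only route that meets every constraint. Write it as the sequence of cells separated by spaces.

(3,2) (3,1) (2,1) (1,1) (1,2) (2,2) (2,3) (1,3) (1,4) (2,4) (3,4) (3,3)

Need to visit all 12 open cells exactly once, starting at (3,2) and ending at (3,3).
Cell (3,1) has only two open neighbours ((2,1) and (3,2)), so the path must pass straight through it: one of those is the cell it's entered from and the other is where it exits.
Route from (3,2): left 1 to (3,1), up 2 to (1,1), right 1 to (1,2), down 1 to (2,2), right 1 to (2,3), up 1 to (1,3), right 1 to (1,4), down 2 to (3,4), left 1 to (3,3) — 11 moves in all.
Check: all 12 open cells covered.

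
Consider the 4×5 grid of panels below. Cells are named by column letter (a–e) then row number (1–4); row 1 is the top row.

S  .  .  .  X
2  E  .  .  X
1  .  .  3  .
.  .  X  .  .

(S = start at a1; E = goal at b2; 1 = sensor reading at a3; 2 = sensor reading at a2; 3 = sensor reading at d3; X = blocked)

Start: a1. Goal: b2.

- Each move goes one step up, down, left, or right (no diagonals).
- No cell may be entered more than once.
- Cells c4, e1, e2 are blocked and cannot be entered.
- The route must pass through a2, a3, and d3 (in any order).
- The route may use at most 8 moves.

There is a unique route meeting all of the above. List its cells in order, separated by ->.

a1 -> a2 -> a3 -> b3 -> c3 -> d3 -> d2 -> c2 -> b2

The budget equals the shortest possible length, so every move has to be on a shortest route through the required cells.
Route from a1: down 2 to a3, right 3 to d3, up 1 to d2, left 2 to b2 — 8 moves in all.
Check: all required cells visited; 8 ≤ 8 moves.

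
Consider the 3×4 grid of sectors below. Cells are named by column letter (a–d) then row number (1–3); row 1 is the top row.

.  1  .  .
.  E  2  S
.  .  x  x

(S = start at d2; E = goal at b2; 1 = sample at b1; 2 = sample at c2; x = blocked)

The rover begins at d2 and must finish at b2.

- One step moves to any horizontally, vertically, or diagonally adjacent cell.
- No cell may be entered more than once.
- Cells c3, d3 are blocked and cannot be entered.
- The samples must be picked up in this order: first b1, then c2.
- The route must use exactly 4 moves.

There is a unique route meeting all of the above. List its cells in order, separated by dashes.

The waypoints must appear in the order b1, c2, with no cell reused.
Route from d2: up-left 1 to c1, left 1 to b1, down-right 1 to c2, left 1 to b2 — 4 moves in all.
Check: order respected (1 at step 2, 2 at step 3); 4 moves as required.

d2 - c1 - b1 - c2 - b2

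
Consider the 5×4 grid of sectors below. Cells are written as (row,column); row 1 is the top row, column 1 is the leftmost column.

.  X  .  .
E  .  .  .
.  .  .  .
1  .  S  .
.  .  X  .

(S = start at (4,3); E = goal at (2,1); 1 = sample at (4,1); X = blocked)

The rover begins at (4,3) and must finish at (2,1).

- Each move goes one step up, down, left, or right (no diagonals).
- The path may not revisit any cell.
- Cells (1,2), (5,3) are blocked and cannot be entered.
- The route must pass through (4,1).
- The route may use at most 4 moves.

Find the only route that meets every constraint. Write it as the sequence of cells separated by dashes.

Any route must reach (4,1) and still end at (2,1) within 4 moves, so the order of the required stops is forced.
Route from (4,3): 2× left (reaching (4,1)), 2× up (reaching (2,1)) — 4 moves in all.
Check: all required cells visited; 4 ≤ 4 moves.

(4,3) - (4,2) - (4,1) - (3,1) - (2,1)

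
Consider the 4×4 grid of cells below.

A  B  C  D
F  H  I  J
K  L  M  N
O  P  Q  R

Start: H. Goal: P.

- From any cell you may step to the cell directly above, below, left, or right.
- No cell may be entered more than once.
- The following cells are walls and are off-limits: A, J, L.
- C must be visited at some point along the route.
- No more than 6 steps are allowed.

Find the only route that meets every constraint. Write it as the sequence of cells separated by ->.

H -> B -> C -> I -> M -> Q -> P

The 6-move cap with required stops at C leaves no slack for detours.
Route from H: up to B, right to C, 3× down (reaching Q), left to P — 6 moves in all.
Check: all required cells visited; 6 ≤ 6 moves.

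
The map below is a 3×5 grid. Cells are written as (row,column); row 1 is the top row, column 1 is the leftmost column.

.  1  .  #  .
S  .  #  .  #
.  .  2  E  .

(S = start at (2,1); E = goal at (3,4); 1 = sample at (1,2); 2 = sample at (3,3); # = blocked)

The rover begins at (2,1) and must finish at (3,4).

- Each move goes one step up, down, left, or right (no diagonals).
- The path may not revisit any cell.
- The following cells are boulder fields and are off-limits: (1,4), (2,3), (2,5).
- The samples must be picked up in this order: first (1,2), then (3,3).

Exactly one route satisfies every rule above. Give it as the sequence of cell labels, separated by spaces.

(2,1) (1,1) (1,2) (2,2) (3,2) (3,3) (3,4)

The waypoints must appear in the order (1,2), (3,3), with no cell reused.
Route from (2,1): up 1 to (1,1), right 1 to (1,2), down 2 to (3,2), right 2 to (3,4) — 6 moves in all.
Check: order respected (1 at step 2, 2 at step 5).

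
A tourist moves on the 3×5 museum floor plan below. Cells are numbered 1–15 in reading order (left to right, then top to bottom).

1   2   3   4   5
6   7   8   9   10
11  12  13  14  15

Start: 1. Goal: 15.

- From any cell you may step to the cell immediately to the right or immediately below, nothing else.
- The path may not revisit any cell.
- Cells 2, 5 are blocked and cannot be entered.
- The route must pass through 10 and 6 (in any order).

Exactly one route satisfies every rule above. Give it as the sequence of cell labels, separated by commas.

Moves only go right or down, so the column and row indices never decrease.
Route from 1: down 1 to 6, right 4 to 10, down 1 to 15 — 6 moves in all.
Check: all required cells visited.

1, 6, 7, 8, 9, 10, 15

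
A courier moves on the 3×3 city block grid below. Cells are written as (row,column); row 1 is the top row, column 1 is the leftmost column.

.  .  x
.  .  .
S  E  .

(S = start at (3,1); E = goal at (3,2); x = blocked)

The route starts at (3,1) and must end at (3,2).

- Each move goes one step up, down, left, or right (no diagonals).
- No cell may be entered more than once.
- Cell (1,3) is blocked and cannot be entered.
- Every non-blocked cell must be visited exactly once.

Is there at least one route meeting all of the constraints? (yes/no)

One route that works: (3,1) → (2,1) → (1,1) → (1,2) → (2,2) → (2,3) → (3,3) → (3,2).

yes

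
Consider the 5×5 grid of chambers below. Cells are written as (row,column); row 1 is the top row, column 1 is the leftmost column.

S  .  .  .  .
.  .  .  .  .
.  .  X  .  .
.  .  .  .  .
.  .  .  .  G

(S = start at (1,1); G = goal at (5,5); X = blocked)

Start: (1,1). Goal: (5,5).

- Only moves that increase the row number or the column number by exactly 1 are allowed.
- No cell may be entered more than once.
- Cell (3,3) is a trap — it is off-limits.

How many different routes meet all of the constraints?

34

A right/down-only route from (1,1) to (5,5) makes exactly 4 down-moves and 4 right-moves in some order.
With no other constraints that would be C(8,4) = 70 routes.
Subtract routes through each blocked cell (inclusion–exclusion for overlaps): − through (3,3): 36 → 34.
That gives 34 routes.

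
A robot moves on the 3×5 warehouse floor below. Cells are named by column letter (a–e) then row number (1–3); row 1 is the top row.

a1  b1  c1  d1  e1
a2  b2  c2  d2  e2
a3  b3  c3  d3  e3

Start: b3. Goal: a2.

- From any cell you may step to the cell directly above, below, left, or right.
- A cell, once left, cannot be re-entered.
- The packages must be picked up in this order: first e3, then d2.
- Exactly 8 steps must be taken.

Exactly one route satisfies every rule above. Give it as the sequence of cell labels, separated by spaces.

The waypoints must appear in the order e3, d2, with no cell reused.
Route from b3: right 3 to e3, up 1 to e2, left 4 to a2 — 8 moves in all.
Check: order respected (e3 at step 3, d2 at step 5); 8 moves as required.

b3 c3 d3 e3 e2 d2 c2 b2 a2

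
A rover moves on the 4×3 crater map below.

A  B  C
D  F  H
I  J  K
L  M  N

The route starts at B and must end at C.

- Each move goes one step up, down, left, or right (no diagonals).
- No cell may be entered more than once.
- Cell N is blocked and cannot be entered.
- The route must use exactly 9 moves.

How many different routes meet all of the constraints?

Need simple routes of exactly 9 moves from B to C (Manhattan distance 1, so 4 moves are spent on a detour and 4 undoing it).
Enumerating: B F D I L M J K H C | B A D I L M J F H C | B A D I L M J K H C.
That gives 3 routes.

3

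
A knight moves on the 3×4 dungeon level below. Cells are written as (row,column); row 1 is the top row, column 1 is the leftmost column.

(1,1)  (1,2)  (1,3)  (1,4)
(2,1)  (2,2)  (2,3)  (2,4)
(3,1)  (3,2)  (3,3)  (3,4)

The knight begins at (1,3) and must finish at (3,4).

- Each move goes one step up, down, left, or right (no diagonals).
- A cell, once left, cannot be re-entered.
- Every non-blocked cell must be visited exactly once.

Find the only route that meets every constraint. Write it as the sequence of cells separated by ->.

(1,3) -> (1,4) -> (2,4) -> (2,3) -> (2,2) -> (1,2) -> (1,1) -> (2,1) -> (3,1) -> (3,2) -> (3,3) -> (3,4)

Need to visit all 12 open cells exactly once, starting at (1,3) and ending at (3,4).
Cell (1,1) has only two open neighbours ((2,1) and (1,2)), so the path must pass straight through it: one of those is the cell it's entered from and the other is where it exits.
Route from (1,3): right 1 to (1,4), down 1 to (2,4), left 2 to (2,2), up 1 to (1,2), left 1 to (1,1), down 2 to (3,1), right 3 to (3,4) — 11 moves in all.
Check: all 12 open cells covered.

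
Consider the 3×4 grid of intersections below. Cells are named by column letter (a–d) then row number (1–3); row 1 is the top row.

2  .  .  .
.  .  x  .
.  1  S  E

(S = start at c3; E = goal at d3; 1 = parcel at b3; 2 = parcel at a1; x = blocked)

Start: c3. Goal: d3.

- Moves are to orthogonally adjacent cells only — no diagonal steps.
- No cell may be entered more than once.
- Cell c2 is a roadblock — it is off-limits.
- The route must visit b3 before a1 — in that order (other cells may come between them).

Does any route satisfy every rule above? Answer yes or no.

One route that works: c3 → b3 → b2 → a2 → a1 → b1 → c1 → d1 → d2 → d3.

yes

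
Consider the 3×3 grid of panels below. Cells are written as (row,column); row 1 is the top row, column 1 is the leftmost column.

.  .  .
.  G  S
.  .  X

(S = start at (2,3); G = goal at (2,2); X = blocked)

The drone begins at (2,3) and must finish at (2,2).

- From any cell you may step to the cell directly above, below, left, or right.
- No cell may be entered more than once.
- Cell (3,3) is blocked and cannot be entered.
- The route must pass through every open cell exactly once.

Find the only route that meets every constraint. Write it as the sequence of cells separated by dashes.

Need to visit all 8 open cells exactly once, starting at (2,3) and ending at (2,2).
Route from (2,3): up to (1,3), 2× left (reaching (1,1)), 2× down (reaching (3,1)), right to (3,2), up to (2,2) — 7 moves in all.
Check: all 8 open cells covered.

(2,3) - (1,3) - (1,2) - (1,1) - (2,1) - (3,1) - (3,2) - (2,2)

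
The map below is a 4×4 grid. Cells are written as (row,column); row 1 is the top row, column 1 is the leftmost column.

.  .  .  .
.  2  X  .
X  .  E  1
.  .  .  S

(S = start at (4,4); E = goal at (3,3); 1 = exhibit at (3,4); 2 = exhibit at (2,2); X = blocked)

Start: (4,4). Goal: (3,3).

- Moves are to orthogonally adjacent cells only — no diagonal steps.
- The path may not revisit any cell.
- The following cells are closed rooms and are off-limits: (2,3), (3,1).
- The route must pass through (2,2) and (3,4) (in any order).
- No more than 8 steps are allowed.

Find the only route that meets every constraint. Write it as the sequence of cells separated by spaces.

(4,4) (3,4) (2,4) (1,4) (1,3) (1,2) (2,2) (3,2) (3,3)

The budget equals the shortest possible length, so every move has to be on a shortest route through the required cells.
Route from (4,4): up 3 to (1,4), left 2 to (1,2), down 2 to (3,2), right 1 to (3,3) — 8 moves in all.
Check: all required cells visited; 8 ≤ 8 moves.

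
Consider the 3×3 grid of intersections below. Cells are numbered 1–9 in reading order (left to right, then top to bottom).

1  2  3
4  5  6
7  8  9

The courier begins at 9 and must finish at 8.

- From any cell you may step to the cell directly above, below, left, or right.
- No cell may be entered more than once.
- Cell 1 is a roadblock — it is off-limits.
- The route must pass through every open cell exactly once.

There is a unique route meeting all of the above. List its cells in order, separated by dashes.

Need to visit all 8 open cells exactly once, starting at 9 and ending at 8.
Route from 9: up 2 to 3, left 1 to 2, down 1 to 5, left 1 to 4, down 1 to 7, right 1 to 8 — 7 moves in all.
Check: all 8 open cells covered.

9 - 6 - 3 - 2 - 5 - 4 - 7 - 8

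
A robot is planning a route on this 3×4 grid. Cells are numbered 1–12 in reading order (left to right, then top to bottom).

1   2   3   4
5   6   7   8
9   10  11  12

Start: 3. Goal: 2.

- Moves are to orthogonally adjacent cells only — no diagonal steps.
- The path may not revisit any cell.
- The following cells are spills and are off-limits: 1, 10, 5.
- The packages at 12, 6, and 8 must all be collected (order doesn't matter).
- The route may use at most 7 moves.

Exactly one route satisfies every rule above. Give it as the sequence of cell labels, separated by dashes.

Any route must reach 12, 6, and 8 and still end at 2 within 7 moves, so the order of the required stops is forced.
Route from 3: right 1 to 4, down 2 to 12, left 1 to 11, up 1 to 7, left 1 to 6, up 1 to 2 — 7 moves in all.
Check: all required cells visited; 7 ≤ 7 moves.

3 - 4 - 8 - 12 - 11 - 7 - 6 - 2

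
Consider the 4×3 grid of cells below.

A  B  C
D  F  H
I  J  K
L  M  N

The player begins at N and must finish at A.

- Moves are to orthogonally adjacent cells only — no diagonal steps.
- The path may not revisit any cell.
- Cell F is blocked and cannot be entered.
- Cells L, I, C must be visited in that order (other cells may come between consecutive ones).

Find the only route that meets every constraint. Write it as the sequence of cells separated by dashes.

N - M - L - I - J - K - H - C - B - A

The waypoints must appear in the order L, I, C, with no cell reused.
Route from N: 2× left (reaching L), up to I, 2× right (reaching K), 2× up (reaching C), 2× left (reaching A) — 9 moves in all.
Check: order respected (L at step 2, I at step 3, C at step 7).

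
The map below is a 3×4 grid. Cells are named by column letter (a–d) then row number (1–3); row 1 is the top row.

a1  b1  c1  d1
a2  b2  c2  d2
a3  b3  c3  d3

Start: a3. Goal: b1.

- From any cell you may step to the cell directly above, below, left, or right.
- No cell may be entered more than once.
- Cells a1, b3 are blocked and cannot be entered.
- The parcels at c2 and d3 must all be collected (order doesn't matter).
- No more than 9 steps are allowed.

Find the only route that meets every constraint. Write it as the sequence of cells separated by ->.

a3 -> a2 -> b2 -> c2 -> c3 -> d3 -> d2 -> d1 -> c1 -> b1

The budget equals the shortest possible length, so every move has to be on a shortest route through the required cells.
Route from a3: up 1 to a2, right 2 to c2, down 1 to c3, right 1 to d3, up 2 to d1, left 2 to b1 — 9 moves in all.
Check: all required cells visited; 9 ≤ 9 moves.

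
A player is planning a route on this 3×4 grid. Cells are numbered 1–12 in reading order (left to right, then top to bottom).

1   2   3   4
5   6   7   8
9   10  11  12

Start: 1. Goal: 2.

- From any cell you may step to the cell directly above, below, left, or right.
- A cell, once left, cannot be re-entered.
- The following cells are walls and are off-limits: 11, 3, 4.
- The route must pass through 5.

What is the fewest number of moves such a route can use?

Any route passes through 5 somewhere between 1 and 2. Summing Manhattan distances along the two legs (1 → 5 → 2) gives a lower bound of 1 + 2 = 3 moves.
A route of 3 moves achieves this: 1 → 5 → 6 → 2.
Since 3 matches the lower bound, it is optimal.

3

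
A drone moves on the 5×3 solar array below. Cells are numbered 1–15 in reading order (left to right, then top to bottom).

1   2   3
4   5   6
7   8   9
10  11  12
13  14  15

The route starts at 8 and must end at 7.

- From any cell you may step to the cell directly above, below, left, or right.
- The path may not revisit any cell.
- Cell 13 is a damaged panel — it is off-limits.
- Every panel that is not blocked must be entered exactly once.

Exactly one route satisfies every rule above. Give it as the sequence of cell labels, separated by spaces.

Need to visit all 14 open cells exactly once, starting at 8 and ending at 7.
Cell 3 has only two open neighbours (6 and 2), so the path must pass straight through it: one of those is the cell it's entered from and the other is where it exits.
Route from 8: up to 5, left to 4, up to 1, 2× right (reaching 3), 4× down (reaching 15), left to 14, up to 11, left to 10, up to 7 — 13 moves in all.
Check: all 14 open cells covered.

8 5 4 1 2 3 6 9 12 15 14 11 10 7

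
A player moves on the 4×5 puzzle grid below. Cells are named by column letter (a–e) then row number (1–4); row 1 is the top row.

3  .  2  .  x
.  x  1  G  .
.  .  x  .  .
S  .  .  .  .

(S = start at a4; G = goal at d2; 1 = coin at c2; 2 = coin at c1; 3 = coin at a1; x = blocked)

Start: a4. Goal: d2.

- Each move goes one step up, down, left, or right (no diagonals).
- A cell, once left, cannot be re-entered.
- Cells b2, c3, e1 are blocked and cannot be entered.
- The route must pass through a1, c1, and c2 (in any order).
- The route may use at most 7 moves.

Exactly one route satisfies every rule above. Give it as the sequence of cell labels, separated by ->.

a4 -> a3 -> a2 -> a1 -> b1 -> c1 -> c2 -> d2

Any route must reach a1, c1, and c2 and still end at d2 within 7 moves, so the order of the required stops is forced.
Route from a4: 3× up (reaching a1), 2× right (reaching c1), down to c2, right to d2 — 7 moves in all.
Check: all required cells visited; 7 ≤ 7 moves.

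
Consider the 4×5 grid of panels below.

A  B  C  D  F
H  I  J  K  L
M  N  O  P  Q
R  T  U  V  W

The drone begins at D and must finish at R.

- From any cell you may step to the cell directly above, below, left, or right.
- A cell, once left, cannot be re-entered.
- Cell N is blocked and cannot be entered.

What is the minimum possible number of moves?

6

The Manhattan distance from D to R is |1−4| + |4−1| = 6, so at least 6 moves are needed.
A route of 6 moves achieves this: D → K → P → V → U → T → R.
Since 6 matches the lower bound, it is optimal.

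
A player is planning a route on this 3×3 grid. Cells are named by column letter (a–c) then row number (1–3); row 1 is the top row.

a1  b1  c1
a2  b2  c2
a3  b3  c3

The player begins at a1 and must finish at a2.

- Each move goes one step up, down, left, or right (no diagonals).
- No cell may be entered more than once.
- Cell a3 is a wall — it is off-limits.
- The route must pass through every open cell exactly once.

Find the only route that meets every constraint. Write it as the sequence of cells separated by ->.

Need to visit all 8 open cells exactly once, starting at a1 and ending at a2.
Cell b3 has only two open neighbours (b2 and c3), so the path must pass straight through it: one of those is the cell it's entered from and the other is where it exits.
Route from a1: 2× right (reaching c1), 2× down (reaching c3), left to b3, up to b2, left to a2 — 7 moves in all.
Check: all 8 open cells covered.

a1 -> b1 -> c1 -> c2 -> c3 -> b3 -> b2 -> a2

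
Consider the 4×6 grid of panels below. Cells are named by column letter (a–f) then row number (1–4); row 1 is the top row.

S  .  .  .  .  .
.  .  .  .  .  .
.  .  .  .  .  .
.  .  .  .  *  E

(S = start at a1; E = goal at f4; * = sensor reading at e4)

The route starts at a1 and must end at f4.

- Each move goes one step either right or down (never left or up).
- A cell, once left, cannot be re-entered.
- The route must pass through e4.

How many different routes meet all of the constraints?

35

A right/down-only route from a1 to f4 makes exactly 3 down-moves and 5 right-moves in some order.
With no other constraints that would be C(8,3) = 56 routes.
Split at e4 and multiply the segment counts: a1→e4: 35; e4→f4: 1; product = 35.
That gives 35 routes.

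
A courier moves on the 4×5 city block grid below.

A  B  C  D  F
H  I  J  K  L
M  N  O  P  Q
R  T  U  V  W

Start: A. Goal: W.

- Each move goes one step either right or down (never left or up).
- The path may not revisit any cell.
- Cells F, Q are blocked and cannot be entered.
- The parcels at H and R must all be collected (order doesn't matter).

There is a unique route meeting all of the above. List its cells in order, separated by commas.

Moves only go right or down, so the column and row indices never decrease.
Route from A: down 3 to R, right 4 to W — 7 moves in all.
Check: all required cells visited.

A, H, M, R, T, U, V, W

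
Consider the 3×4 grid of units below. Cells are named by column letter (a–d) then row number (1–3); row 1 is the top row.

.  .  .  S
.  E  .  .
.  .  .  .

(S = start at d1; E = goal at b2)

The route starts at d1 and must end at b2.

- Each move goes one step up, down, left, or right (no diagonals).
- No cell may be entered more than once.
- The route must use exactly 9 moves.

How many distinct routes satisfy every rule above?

Need simple routes of exactly 9 moves from d1 to b2 (Manhattan distance 3, so 3 moves are spent on a detour and 3 undoing it).
Enumerating: d1 d2 d3 c3 c2 c1 b1 a1 a2 b2 | d1 d2 d3 c3 b3 a3 a2 a1 b1 b2 | d1 d2 c2 c1 b1 a1 a2 a3 b3 b2 | d1 d2 c2 c3 b3 a3 a2 a1 b1 b2 | d1 c1 c2 c3 b3 a3 a2 a1 b1 b2 | d1 c1 c2 d2 d3 c3 b3 a3 a2 b2 | d1 c1 b1 a1 a2 a3 b3 c3 c2 b2.
That gives 7 routes.

7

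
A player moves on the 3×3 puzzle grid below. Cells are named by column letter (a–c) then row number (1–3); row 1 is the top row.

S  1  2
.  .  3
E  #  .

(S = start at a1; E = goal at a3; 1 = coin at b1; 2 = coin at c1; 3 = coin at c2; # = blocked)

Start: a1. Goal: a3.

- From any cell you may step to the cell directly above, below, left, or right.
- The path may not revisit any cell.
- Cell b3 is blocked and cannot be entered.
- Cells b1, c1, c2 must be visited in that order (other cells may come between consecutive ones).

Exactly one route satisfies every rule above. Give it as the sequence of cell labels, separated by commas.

The waypoints must appear in the order b1, c1, c2, with no cell reused.
Route from a1: 2× right (reaching c1), down to c2, 2× left (reaching a2), down to a3 — 6 moves in all.
Check: order respected (1 at step 1, 2 at step 2, 3 at step 3).

a1, b1, c1, c2, b2, a2, a3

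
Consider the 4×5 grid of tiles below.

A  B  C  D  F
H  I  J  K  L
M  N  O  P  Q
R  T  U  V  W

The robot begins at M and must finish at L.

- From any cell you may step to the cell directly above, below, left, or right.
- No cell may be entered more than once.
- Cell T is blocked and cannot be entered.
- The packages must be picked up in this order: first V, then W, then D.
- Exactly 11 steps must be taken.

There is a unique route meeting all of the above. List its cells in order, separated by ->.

M -> N -> O -> U -> V -> W -> Q -> P -> K -> D -> F -> L

The waypoints must appear in the order V, W, D, with no cell reused.
Route from M: 2× right (reaching O), down to U, 2× right (reaching W), up to Q, left to P, 2× up (reaching D), right to F, down to L — 11 moves in all.
Check: order respected (V at step 4, W at step 5, D at step 9); 11 moves as required.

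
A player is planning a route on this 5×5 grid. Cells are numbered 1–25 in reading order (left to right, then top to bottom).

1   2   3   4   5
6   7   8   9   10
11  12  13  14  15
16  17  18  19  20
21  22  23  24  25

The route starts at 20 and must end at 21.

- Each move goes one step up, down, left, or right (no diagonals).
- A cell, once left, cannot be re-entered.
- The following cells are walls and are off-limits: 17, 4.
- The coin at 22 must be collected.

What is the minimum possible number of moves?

Any route passes through 22 somewhere between 20 and 21. Summing Manhattan distances along the two legs (20 → 22 → 21) gives a lower bound of 4 + 1 = 5 moves.
A route of 5 moves achieves this: 20 → 25 → 24 → 23 → 22 → 21.
Since 5 matches the lower bound, it is optimal.

5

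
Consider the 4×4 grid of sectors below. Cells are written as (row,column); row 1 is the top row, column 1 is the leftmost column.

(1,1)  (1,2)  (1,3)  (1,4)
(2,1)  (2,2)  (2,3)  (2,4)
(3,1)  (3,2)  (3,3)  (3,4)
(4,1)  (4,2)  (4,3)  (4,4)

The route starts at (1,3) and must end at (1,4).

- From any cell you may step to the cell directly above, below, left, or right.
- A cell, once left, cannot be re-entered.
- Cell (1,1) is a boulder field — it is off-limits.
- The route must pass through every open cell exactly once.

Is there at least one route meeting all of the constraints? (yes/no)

Colour the cells like a checkerboard: each orthogonal step flips colour, so a Hamiltonian route alternates colours. Here there are 7 cells of one colour and 8 of the other, with start on the opposite colour to the goal — the counts and endpoints can't be arranged into an alternating sequence of length 15, so no Hamiltonian route exists.

no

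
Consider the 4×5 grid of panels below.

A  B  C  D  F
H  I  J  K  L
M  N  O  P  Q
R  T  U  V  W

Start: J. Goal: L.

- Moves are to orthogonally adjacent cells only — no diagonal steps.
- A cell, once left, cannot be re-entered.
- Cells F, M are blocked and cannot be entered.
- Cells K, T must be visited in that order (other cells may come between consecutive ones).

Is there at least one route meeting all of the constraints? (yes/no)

yes

One route that works: J → K → P → O → N → T → U → V → W → Q → L.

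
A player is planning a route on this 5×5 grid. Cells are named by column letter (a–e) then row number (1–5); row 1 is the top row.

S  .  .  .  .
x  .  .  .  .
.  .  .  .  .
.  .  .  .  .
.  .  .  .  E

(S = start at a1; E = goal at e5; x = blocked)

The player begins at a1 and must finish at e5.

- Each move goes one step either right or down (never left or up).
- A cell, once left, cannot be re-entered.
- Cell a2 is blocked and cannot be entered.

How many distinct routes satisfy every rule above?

35

A right/down-only route from a1 to e5 makes exactly 4 down-moves and 4 right-moves in some order.
With no other constraints that would be C(8,4) = 70 routes.
Subtract routes through each blocked cell (inclusion–exclusion for overlaps): − through a2: 35 → 35.
That gives 35 routes.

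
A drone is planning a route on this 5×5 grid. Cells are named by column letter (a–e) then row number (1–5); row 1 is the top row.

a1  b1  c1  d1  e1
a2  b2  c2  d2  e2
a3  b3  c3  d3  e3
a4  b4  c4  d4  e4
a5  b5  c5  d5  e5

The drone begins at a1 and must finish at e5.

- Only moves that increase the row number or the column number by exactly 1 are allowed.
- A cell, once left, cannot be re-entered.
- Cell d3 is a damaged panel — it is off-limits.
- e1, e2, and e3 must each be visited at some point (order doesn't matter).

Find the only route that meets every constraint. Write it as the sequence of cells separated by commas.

Moves only go right or down, so the column and row indices never decrease.
Route from a1: right 4 to e1, down 4 to e5 — 8 moves in all.
Check: all required cells visited.

a1, b1, c1, d1, e1, e2, e3, e4, e5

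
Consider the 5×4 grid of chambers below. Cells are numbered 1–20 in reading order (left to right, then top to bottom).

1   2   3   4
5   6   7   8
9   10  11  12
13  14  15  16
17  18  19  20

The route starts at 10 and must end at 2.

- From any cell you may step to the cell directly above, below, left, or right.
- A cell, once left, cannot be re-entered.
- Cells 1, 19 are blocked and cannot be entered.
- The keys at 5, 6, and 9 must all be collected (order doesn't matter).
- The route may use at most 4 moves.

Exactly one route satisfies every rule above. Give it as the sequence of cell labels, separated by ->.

10 -> 9 -> 5 -> 6 -> 2

Any route must reach 5, 6, and 9 and still end at 2 within 4 moves, so the order of the required stops is forced.
Route from 10: left to 9, up to 5, right to 6, up to 2 — 4 moves in all.
Check: all required cells visited; 4 ≤ 4 moves.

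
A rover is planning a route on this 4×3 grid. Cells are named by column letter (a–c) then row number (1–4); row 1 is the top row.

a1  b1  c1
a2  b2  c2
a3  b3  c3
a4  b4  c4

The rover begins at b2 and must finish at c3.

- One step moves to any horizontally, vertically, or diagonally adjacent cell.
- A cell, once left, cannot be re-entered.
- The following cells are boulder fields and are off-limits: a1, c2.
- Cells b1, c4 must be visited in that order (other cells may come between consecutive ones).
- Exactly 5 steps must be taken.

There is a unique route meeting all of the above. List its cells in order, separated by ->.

b2 -> b1 -> a2 -> b3 -> c4 -> c3

The waypoints must appear in the order b1, c4, with no cell reused.
Route from b2: up to b1, down-left to a2, 2× down-right (reaching c4), up to c3 — 5 moves in all.
Check: order respected (b1 at step 1, c4 at step 4); 5 moves as required.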